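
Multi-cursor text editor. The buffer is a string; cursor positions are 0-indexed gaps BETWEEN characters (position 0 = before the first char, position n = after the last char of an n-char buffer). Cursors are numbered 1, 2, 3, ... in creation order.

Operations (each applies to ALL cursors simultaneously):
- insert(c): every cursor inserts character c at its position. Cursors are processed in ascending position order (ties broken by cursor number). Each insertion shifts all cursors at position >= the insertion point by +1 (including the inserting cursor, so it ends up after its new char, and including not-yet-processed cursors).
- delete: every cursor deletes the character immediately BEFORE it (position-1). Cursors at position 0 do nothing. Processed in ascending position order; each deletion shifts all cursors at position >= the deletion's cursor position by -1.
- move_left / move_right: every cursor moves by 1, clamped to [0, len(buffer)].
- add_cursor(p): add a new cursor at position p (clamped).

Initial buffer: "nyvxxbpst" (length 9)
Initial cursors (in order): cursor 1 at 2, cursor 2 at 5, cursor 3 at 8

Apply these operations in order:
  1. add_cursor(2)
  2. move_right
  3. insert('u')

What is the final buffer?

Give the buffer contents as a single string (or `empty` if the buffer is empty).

Answer: nyvuuxxbupstu

Derivation:
After op 1 (add_cursor(2)): buffer="nyvxxbpst" (len 9), cursors c1@2 c4@2 c2@5 c3@8, authorship .........
After op 2 (move_right): buffer="nyvxxbpst" (len 9), cursors c1@3 c4@3 c2@6 c3@9, authorship .........
After op 3 (insert('u')): buffer="nyvuuxxbupstu" (len 13), cursors c1@5 c4@5 c2@9 c3@13, authorship ...14...2...3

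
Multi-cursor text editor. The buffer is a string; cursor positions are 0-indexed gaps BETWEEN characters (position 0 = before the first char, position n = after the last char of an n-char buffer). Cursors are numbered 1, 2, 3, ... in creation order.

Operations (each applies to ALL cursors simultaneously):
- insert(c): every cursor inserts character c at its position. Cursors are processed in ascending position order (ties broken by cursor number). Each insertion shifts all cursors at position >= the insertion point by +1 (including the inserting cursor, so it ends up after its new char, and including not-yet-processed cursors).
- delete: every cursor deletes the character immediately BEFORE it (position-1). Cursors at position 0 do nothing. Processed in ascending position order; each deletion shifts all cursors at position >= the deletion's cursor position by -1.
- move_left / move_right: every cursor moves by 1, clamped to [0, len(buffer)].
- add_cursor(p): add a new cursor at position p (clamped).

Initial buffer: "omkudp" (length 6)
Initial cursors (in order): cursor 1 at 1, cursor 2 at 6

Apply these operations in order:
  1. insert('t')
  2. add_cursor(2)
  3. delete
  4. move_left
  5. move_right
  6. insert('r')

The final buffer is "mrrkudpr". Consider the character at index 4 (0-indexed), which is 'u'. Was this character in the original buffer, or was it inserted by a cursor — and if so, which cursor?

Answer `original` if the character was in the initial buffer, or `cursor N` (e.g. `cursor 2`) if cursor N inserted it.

Answer: original

Derivation:
After op 1 (insert('t')): buffer="otmkudpt" (len 8), cursors c1@2 c2@8, authorship .1.....2
After op 2 (add_cursor(2)): buffer="otmkudpt" (len 8), cursors c1@2 c3@2 c2@8, authorship .1.....2
After op 3 (delete): buffer="mkudp" (len 5), cursors c1@0 c3@0 c2@5, authorship .....
After op 4 (move_left): buffer="mkudp" (len 5), cursors c1@0 c3@0 c2@4, authorship .....
After op 5 (move_right): buffer="mkudp" (len 5), cursors c1@1 c3@1 c2@5, authorship .....
After op 6 (insert('r')): buffer="mrrkudpr" (len 8), cursors c1@3 c3@3 c2@8, authorship .13....2
Authorship (.=original, N=cursor N): . 1 3 . . . . 2
Index 4: author = original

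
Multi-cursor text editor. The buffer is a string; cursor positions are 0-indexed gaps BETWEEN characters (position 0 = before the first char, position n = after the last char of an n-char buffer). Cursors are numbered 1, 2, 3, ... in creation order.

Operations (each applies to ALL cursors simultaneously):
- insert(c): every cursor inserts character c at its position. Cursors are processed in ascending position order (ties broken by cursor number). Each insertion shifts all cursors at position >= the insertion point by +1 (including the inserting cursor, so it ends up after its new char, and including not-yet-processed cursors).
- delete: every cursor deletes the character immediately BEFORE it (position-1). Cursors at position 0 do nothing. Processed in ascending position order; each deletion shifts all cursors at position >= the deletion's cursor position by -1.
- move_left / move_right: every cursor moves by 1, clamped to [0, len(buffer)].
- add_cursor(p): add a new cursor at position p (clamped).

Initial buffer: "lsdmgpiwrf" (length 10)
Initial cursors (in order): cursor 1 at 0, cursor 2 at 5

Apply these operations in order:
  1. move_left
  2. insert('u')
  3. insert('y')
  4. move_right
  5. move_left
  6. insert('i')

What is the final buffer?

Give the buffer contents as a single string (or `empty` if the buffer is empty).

Answer: uyilsdmuyigpiwrf

Derivation:
After op 1 (move_left): buffer="lsdmgpiwrf" (len 10), cursors c1@0 c2@4, authorship ..........
After op 2 (insert('u')): buffer="ulsdmugpiwrf" (len 12), cursors c1@1 c2@6, authorship 1....2......
After op 3 (insert('y')): buffer="uylsdmuygpiwrf" (len 14), cursors c1@2 c2@8, authorship 11....22......
After op 4 (move_right): buffer="uylsdmuygpiwrf" (len 14), cursors c1@3 c2@9, authorship 11....22......
After op 5 (move_left): buffer="uylsdmuygpiwrf" (len 14), cursors c1@2 c2@8, authorship 11....22......
After op 6 (insert('i')): buffer="uyilsdmuyigpiwrf" (len 16), cursors c1@3 c2@10, authorship 111....222......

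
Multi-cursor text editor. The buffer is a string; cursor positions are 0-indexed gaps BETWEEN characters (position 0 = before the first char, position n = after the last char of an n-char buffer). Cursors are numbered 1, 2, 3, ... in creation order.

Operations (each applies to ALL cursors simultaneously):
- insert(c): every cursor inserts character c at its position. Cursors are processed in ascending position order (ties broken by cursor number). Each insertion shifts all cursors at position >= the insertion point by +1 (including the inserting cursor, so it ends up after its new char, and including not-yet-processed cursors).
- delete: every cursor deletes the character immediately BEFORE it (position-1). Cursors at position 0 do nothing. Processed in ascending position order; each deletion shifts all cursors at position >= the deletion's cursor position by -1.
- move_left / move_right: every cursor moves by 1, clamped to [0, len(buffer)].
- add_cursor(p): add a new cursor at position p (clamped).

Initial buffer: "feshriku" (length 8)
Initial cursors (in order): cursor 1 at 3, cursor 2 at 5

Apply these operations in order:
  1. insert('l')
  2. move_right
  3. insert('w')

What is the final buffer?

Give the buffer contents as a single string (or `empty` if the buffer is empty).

After op 1 (insert('l')): buffer="feslhrliku" (len 10), cursors c1@4 c2@7, authorship ...1..2...
After op 2 (move_right): buffer="feslhrliku" (len 10), cursors c1@5 c2@8, authorship ...1..2...
After op 3 (insert('w')): buffer="feslhwrliwku" (len 12), cursors c1@6 c2@10, authorship ...1.1.2.2..

Answer: feslhwrliwku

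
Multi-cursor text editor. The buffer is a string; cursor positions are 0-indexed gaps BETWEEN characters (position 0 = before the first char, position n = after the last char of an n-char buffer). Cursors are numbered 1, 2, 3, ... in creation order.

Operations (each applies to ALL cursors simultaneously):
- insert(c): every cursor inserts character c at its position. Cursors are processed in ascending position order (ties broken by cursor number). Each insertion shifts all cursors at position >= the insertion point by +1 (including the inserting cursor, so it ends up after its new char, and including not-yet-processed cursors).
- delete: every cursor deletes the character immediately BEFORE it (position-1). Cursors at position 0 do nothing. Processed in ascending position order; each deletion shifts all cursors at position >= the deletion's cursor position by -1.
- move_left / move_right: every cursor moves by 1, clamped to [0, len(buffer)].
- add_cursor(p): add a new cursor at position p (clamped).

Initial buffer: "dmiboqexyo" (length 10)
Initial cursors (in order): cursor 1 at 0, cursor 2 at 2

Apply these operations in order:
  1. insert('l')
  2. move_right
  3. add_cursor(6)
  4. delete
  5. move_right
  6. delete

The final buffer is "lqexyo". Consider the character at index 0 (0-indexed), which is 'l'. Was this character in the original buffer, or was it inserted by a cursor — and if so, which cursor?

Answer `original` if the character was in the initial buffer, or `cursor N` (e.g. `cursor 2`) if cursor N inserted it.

Answer: cursor 1

Derivation:
After op 1 (insert('l')): buffer="ldmliboqexyo" (len 12), cursors c1@1 c2@4, authorship 1..2........
After op 2 (move_right): buffer="ldmliboqexyo" (len 12), cursors c1@2 c2@5, authorship 1..2........
After op 3 (add_cursor(6)): buffer="ldmliboqexyo" (len 12), cursors c1@2 c2@5 c3@6, authorship 1..2........
After op 4 (delete): buffer="lmloqexyo" (len 9), cursors c1@1 c2@3 c3@3, authorship 1.2......
After op 5 (move_right): buffer="lmloqexyo" (len 9), cursors c1@2 c2@4 c3@4, authorship 1.2......
After op 6 (delete): buffer="lqexyo" (len 6), cursors c1@1 c2@1 c3@1, authorship 1.....
Authorship (.=original, N=cursor N): 1 . . . . .
Index 0: author = 1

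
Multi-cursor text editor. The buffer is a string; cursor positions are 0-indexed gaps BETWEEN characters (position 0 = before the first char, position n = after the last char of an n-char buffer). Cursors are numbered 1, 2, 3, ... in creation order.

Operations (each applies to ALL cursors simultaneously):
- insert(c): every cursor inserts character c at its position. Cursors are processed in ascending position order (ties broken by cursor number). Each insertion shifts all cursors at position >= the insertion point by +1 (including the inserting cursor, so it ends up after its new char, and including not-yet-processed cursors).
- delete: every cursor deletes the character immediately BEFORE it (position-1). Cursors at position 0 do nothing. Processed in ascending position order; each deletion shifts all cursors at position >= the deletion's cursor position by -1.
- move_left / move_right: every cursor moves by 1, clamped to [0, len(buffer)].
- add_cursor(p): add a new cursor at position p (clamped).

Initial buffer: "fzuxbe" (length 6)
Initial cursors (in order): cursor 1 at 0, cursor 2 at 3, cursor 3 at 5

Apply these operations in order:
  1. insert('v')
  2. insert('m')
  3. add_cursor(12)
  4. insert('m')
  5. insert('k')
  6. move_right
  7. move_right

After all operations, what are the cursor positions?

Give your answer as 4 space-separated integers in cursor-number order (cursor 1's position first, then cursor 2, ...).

Answer: 6 13 19 20

Derivation:
After op 1 (insert('v')): buffer="vfzuvxbve" (len 9), cursors c1@1 c2@5 c3@8, authorship 1...2..3.
After op 2 (insert('m')): buffer="vmfzuvmxbvme" (len 12), cursors c1@2 c2@7 c3@11, authorship 11...22..33.
After op 3 (add_cursor(12)): buffer="vmfzuvmxbvme" (len 12), cursors c1@2 c2@7 c3@11 c4@12, authorship 11...22..33.
After op 4 (insert('m')): buffer="vmmfzuvmmxbvmmem" (len 16), cursors c1@3 c2@9 c3@14 c4@16, authorship 111...222..333.4
After op 5 (insert('k')): buffer="vmmkfzuvmmkxbvmmkemk" (len 20), cursors c1@4 c2@11 c3@17 c4@20, authorship 1111...2222..3333.44
After op 6 (move_right): buffer="vmmkfzuvmmkxbvmmkemk" (len 20), cursors c1@5 c2@12 c3@18 c4@20, authorship 1111...2222..3333.44
After op 7 (move_right): buffer="vmmkfzuvmmkxbvmmkemk" (len 20), cursors c1@6 c2@13 c3@19 c4@20, authorship 1111...2222..3333.44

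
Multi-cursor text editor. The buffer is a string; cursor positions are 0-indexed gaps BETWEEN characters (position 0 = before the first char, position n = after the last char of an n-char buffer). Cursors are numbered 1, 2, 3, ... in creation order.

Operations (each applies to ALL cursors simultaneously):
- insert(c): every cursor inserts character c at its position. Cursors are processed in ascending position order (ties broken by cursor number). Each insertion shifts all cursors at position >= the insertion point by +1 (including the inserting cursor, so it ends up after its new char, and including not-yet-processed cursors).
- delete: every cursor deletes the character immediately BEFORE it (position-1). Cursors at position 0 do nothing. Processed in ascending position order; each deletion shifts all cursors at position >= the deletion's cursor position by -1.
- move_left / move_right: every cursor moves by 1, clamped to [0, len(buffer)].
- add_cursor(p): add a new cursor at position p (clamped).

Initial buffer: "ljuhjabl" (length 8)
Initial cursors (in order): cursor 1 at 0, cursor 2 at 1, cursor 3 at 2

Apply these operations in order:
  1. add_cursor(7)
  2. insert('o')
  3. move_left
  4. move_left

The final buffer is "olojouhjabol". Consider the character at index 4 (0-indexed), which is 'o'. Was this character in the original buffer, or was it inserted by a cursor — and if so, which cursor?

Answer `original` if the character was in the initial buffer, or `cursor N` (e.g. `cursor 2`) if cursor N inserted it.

After op 1 (add_cursor(7)): buffer="ljuhjabl" (len 8), cursors c1@0 c2@1 c3@2 c4@7, authorship ........
After op 2 (insert('o')): buffer="olojouhjabol" (len 12), cursors c1@1 c2@3 c3@5 c4@11, authorship 1.2.3.....4.
After op 3 (move_left): buffer="olojouhjabol" (len 12), cursors c1@0 c2@2 c3@4 c4@10, authorship 1.2.3.....4.
After op 4 (move_left): buffer="olojouhjabol" (len 12), cursors c1@0 c2@1 c3@3 c4@9, authorship 1.2.3.....4.
Authorship (.=original, N=cursor N): 1 . 2 . 3 . . . . . 4 .
Index 4: author = 3

Answer: cursor 3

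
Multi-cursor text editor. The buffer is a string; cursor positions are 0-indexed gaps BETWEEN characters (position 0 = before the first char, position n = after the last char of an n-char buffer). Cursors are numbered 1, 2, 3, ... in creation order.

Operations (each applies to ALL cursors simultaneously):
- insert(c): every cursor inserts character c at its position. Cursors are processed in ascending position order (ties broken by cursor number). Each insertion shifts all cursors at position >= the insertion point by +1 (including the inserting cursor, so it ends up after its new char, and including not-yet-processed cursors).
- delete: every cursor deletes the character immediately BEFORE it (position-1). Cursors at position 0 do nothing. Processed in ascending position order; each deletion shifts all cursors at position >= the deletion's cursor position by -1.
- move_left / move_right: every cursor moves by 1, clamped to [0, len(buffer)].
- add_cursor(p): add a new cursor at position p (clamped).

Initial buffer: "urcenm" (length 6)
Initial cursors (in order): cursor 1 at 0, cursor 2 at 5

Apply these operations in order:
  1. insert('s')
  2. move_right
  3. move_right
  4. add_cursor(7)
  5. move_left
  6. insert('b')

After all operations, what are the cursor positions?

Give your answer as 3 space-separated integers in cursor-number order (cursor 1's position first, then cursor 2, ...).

Answer: 3 10 8

Derivation:
After op 1 (insert('s')): buffer="surcensm" (len 8), cursors c1@1 c2@7, authorship 1.....2.
After op 2 (move_right): buffer="surcensm" (len 8), cursors c1@2 c2@8, authorship 1.....2.
After op 3 (move_right): buffer="surcensm" (len 8), cursors c1@3 c2@8, authorship 1.....2.
After op 4 (add_cursor(7)): buffer="surcensm" (len 8), cursors c1@3 c3@7 c2@8, authorship 1.....2.
After op 5 (move_left): buffer="surcensm" (len 8), cursors c1@2 c3@6 c2@7, authorship 1.....2.
After op 6 (insert('b')): buffer="subrcenbsbm" (len 11), cursors c1@3 c3@8 c2@10, authorship 1.1....322.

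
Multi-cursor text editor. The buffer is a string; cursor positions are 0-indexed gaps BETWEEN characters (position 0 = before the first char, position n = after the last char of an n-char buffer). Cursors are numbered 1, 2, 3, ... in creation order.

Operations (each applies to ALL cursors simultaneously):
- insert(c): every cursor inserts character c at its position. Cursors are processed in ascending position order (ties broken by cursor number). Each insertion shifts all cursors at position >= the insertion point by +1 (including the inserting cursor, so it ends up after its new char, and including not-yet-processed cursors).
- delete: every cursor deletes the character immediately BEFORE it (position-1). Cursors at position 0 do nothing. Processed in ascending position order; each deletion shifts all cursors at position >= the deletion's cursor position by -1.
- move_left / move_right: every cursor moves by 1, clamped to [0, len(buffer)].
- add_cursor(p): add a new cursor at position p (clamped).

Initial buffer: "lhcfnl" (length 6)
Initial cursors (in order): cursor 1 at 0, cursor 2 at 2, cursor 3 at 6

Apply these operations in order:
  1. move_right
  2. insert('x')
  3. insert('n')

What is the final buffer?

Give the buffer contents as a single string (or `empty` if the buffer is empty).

After op 1 (move_right): buffer="lhcfnl" (len 6), cursors c1@1 c2@3 c3@6, authorship ......
After op 2 (insert('x')): buffer="lxhcxfnlx" (len 9), cursors c1@2 c2@5 c3@9, authorship .1..2...3
After op 3 (insert('n')): buffer="lxnhcxnfnlxn" (len 12), cursors c1@3 c2@7 c3@12, authorship .11..22...33

Answer: lxnhcxnfnlxn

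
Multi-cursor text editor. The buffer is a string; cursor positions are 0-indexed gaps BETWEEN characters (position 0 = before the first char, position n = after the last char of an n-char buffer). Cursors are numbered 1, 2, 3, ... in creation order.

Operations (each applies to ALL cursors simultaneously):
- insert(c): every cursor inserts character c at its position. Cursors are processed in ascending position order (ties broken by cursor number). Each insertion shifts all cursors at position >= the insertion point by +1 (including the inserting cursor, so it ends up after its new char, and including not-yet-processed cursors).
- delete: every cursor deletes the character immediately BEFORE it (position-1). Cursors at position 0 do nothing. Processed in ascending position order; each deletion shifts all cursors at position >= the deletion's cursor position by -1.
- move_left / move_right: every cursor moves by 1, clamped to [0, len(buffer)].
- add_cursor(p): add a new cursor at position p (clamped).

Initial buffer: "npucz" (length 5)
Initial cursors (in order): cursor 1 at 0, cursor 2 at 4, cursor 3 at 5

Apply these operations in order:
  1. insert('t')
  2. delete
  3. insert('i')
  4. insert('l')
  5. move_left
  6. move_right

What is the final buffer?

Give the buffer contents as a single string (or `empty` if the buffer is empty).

Answer: ilnpucilzil

Derivation:
After op 1 (insert('t')): buffer="tnpuctzt" (len 8), cursors c1@1 c2@6 c3@8, authorship 1....2.3
After op 2 (delete): buffer="npucz" (len 5), cursors c1@0 c2@4 c3@5, authorship .....
After op 3 (insert('i')): buffer="inpucizi" (len 8), cursors c1@1 c2@6 c3@8, authorship 1....2.3
After op 4 (insert('l')): buffer="ilnpucilzil" (len 11), cursors c1@2 c2@8 c3@11, authorship 11....22.33
After op 5 (move_left): buffer="ilnpucilzil" (len 11), cursors c1@1 c2@7 c3@10, authorship 11....22.33
After op 6 (move_right): buffer="ilnpucilzil" (len 11), cursors c1@2 c2@8 c3@11, authorship 11....22.33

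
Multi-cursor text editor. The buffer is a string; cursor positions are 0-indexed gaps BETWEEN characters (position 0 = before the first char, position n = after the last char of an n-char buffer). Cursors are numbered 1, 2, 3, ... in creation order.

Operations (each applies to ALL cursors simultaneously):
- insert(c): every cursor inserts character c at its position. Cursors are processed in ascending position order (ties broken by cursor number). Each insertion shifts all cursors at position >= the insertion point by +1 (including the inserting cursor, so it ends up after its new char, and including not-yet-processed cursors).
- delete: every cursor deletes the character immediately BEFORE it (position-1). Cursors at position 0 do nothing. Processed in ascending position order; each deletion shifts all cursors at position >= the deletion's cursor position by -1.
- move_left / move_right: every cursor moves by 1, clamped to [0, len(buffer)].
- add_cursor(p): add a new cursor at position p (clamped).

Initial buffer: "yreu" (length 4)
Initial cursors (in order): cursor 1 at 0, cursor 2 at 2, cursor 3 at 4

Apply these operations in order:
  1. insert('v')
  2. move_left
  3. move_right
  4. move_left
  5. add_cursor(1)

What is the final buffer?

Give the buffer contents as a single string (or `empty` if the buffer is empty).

After op 1 (insert('v')): buffer="vyrveuv" (len 7), cursors c1@1 c2@4 c3@7, authorship 1..2..3
After op 2 (move_left): buffer="vyrveuv" (len 7), cursors c1@0 c2@3 c3@6, authorship 1..2..3
After op 3 (move_right): buffer="vyrveuv" (len 7), cursors c1@1 c2@4 c3@7, authorship 1..2..3
After op 4 (move_left): buffer="vyrveuv" (len 7), cursors c1@0 c2@3 c3@6, authorship 1..2..3
After op 5 (add_cursor(1)): buffer="vyrveuv" (len 7), cursors c1@0 c4@1 c2@3 c3@6, authorship 1..2..3

Answer: vyrveuv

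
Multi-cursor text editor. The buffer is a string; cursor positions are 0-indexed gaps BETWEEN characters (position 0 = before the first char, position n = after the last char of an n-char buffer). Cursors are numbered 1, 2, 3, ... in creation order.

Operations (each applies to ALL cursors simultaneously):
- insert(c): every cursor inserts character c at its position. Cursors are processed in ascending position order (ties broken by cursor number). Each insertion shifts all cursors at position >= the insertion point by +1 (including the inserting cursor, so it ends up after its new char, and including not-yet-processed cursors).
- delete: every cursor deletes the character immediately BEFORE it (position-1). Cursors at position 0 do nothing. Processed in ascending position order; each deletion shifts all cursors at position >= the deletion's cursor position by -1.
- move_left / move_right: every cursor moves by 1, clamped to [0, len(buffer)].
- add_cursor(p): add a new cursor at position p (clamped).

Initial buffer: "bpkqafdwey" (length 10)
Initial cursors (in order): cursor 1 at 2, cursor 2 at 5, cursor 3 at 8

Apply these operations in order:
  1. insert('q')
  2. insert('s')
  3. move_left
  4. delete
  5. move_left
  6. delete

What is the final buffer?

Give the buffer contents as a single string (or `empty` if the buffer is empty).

Answer: pskasfwsey

Derivation:
After op 1 (insert('q')): buffer="bpqkqaqfdwqey" (len 13), cursors c1@3 c2@7 c3@11, authorship ..1...2...3..
After op 2 (insert('s')): buffer="bpqskqaqsfdwqsey" (len 16), cursors c1@4 c2@9 c3@14, authorship ..11...22...33..
After op 3 (move_left): buffer="bpqskqaqsfdwqsey" (len 16), cursors c1@3 c2@8 c3@13, authorship ..11...22...33..
After op 4 (delete): buffer="bpskqasfdwsey" (len 13), cursors c1@2 c2@6 c3@10, authorship ..1...2...3..
After op 5 (move_left): buffer="bpskqasfdwsey" (len 13), cursors c1@1 c2@5 c3@9, authorship ..1...2...3..
After op 6 (delete): buffer="pskasfwsey" (len 10), cursors c1@0 c2@3 c3@6, authorship .1..2..3..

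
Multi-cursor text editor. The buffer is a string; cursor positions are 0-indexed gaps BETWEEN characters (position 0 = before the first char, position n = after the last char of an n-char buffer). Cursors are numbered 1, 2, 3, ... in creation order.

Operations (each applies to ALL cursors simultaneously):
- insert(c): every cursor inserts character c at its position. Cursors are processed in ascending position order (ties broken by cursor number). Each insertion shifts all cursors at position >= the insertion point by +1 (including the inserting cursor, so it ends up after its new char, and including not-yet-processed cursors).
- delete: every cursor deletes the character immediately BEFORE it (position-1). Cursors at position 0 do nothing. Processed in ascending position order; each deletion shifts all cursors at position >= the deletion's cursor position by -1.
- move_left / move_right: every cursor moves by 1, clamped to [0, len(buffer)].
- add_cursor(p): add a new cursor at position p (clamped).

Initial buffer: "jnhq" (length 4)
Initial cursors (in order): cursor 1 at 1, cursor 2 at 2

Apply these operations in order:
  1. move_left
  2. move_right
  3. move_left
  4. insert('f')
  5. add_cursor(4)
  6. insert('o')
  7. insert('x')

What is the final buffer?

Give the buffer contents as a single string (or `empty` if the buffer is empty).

After op 1 (move_left): buffer="jnhq" (len 4), cursors c1@0 c2@1, authorship ....
After op 2 (move_right): buffer="jnhq" (len 4), cursors c1@1 c2@2, authorship ....
After op 3 (move_left): buffer="jnhq" (len 4), cursors c1@0 c2@1, authorship ....
After op 4 (insert('f')): buffer="fjfnhq" (len 6), cursors c1@1 c2@3, authorship 1.2...
After op 5 (add_cursor(4)): buffer="fjfnhq" (len 6), cursors c1@1 c2@3 c3@4, authorship 1.2...
After op 6 (insert('o')): buffer="fojfonohq" (len 9), cursors c1@2 c2@5 c3@7, authorship 11.22.3..
After op 7 (insert('x')): buffer="foxjfoxnoxhq" (len 12), cursors c1@3 c2@7 c3@10, authorship 111.222.33..

Answer: foxjfoxnoxhq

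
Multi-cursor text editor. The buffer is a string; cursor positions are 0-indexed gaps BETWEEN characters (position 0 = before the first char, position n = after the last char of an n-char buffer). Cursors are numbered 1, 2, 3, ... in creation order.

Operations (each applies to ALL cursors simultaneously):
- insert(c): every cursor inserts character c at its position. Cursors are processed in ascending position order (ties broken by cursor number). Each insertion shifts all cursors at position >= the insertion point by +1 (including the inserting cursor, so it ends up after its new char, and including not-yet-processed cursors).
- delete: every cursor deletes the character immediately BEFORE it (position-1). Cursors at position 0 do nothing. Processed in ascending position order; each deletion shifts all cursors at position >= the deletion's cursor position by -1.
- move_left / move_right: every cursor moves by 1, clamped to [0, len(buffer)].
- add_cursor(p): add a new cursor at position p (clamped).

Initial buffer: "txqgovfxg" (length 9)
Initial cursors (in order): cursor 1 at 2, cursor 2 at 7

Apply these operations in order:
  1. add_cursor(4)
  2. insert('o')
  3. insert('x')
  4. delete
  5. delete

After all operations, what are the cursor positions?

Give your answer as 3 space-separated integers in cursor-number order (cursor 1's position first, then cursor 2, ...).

Answer: 2 7 4

Derivation:
After op 1 (add_cursor(4)): buffer="txqgovfxg" (len 9), cursors c1@2 c3@4 c2@7, authorship .........
After op 2 (insert('o')): buffer="txoqgoovfoxg" (len 12), cursors c1@3 c3@6 c2@10, authorship ..1..3...2..
After op 3 (insert('x')): buffer="txoxqgoxovfoxxg" (len 15), cursors c1@4 c3@8 c2@13, authorship ..11..33...22..
After op 4 (delete): buffer="txoqgoovfoxg" (len 12), cursors c1@3 c3@6 c2@10, authorship ..1..3...2..
After op 5 (delete): buffer="txqgovfxg" (len 9), cursors c1@2 c3@4 c2@7, authorship .........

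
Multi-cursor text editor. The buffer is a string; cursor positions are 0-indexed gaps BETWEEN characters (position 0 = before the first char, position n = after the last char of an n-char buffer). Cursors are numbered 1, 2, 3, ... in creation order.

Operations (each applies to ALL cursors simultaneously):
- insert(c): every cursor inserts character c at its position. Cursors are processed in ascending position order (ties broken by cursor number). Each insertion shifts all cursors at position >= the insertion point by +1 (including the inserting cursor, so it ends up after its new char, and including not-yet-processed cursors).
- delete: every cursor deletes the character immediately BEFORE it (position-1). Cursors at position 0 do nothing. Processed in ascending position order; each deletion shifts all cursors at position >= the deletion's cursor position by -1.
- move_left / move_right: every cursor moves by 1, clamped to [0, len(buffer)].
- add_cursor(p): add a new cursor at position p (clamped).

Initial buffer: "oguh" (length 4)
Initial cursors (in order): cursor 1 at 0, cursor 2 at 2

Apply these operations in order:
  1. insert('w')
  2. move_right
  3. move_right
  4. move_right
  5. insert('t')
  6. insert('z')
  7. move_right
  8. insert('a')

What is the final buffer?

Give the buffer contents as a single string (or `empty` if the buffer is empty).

After op 1 (insert('w')): buffer="wogwuh" (len 6), cursors c1@1 c2@4, authorship 1..2..
After op 2 (move_right): buffer="wogwuh" (len 6), cursors c1@2 c2@5, authorship 1..2..
After op 3 (move_right): buffer="wogwuh" (len 6), cursors c1@3 c2@6, authorship 1..2..
After op 4 (move_right): buffer="wogwuh" (len 6), cursors c1@4 c2@6, authorship 1..2..
After op 5 (insert('t')): buffer="wogwtuht" (len 8), cursors c1@5 c2@8, authorship 1..21..2
After op 6 (insert('z')): buffer="wogwtzuhtz" (len 10), cursors c1@6 c2@10, authorship 1..211..22
After op 7 (move_right): buffer="wogwtzuhtz" (len 10), cursors c1@7 c2@10, authorship 1..211..22
After op 8 (insert('a')): buffer="wogwtzuahtza" (len 12), cursors c1@8 c2@12, authorship 1..211.1.222

Answer: wogwtzuahtza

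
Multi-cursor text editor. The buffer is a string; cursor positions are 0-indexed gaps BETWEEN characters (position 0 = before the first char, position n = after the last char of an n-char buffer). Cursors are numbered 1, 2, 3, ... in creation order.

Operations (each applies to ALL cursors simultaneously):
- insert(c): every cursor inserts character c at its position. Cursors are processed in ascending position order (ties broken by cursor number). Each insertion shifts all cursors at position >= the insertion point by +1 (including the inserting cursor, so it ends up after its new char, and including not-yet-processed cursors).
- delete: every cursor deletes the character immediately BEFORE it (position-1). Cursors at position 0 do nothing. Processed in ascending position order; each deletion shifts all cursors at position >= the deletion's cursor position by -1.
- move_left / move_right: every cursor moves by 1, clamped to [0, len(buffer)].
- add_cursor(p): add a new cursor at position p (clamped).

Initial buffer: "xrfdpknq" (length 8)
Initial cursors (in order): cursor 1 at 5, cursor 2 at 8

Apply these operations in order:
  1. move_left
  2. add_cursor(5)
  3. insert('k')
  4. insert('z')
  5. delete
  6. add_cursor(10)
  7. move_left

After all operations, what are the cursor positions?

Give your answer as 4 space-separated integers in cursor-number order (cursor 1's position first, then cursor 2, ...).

Answer: 4 9 6 9

Derivation:
After op 1 (move_left): buffer="xrfdpknq" (len 8), cursors c1@4 c2@7, authorship ........
After op 2 (add_cursor(5)): buffer="xrfdpknq" (len 8), cursors c1@4 c3@5 c2@7, authorship ........
After op 3 (insert('k')): buffer="xrfdkpkknkq" (len 11), cursors c1@5 c3@7 c2@10, authorship ....1.3..2.
After op 4 (insert('z')): buffer="xrfdkzpkzknkzq" (len 14), cursors c1@6 c3@9 c2@13, authorship ....11.33..22.
After op 5 (delete): buffer="xrfdkpkknkq" (len 11), cursors c1@5 c3@7 c2@10, authorship ....1.3..2.
After op 6 (add_cursor(10)): buffer="xrfdkpkknkq" (len 11), cursors c1@5 c3@7 c2@10 c4@10, authorship ....1.3..2.
After op 7 (move_left): buffer="xrfdkpkknkq" (len 11), cursors c1@4 c3@6 c2@9 c4@9, authorship ....1.3..2.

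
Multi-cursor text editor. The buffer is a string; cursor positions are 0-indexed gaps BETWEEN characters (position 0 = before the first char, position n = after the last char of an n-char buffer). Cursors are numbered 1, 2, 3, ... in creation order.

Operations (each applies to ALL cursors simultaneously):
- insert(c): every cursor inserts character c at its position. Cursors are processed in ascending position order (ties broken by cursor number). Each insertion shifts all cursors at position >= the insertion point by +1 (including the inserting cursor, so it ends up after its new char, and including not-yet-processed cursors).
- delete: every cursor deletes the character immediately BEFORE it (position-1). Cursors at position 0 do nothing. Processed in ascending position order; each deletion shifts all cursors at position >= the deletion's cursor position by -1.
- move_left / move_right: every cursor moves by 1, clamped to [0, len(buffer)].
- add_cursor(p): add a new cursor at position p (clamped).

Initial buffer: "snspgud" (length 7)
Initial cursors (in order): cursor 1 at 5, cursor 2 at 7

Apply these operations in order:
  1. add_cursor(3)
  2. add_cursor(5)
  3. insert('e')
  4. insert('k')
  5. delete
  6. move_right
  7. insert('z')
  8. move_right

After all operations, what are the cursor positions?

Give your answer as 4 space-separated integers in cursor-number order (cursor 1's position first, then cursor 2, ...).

After op 1 (add_cursor(3)): buffer="snspgud" (len 7), cursors c3@3 c1@5 c2@7, authorship .......
After op 2 (add_cursor(5)): buffer="snspgud" (len 7), cursors c3@3 c1@5 c4@5 c2@7, authorship .......
After op 3 (insert('e')): buffer="snsepgeeude" (len 11), cursors c3@4 c1@8 c4@8 c2@11, authorship ...3..14..2
After op 4 (insert('k')): buffer="snsekpgeekkudek" (len 15), cursors c3@5 c1@11 c4@11 c2@15, authorship ...33..1414..22
After op 5 (delete): buffer="snsepgeeude" (len 11), cursors c3@4 c1@8 c4@8 c2@11, authorship ...3..14..2
After op 6 (move_right): buffer="snsepgeeude" (len 11), cursors c3@5 c1@9 c4@9 c2@11, authorship ...3..14..2
After op 7 (insert('z')): buffer="snsepzgeeuzzdez" (len 15), cursors c3@6 c1@12 c4@12 c2@15, authorship ...3.3.14.14.22
After op 8 (move_right): buffer="snsepzgeeuzzdez" (len 15), cursors c3@7 c1@13 c4@13 c2@15, authorship ...3.3.14.14.22

Answer: 13 15 7 13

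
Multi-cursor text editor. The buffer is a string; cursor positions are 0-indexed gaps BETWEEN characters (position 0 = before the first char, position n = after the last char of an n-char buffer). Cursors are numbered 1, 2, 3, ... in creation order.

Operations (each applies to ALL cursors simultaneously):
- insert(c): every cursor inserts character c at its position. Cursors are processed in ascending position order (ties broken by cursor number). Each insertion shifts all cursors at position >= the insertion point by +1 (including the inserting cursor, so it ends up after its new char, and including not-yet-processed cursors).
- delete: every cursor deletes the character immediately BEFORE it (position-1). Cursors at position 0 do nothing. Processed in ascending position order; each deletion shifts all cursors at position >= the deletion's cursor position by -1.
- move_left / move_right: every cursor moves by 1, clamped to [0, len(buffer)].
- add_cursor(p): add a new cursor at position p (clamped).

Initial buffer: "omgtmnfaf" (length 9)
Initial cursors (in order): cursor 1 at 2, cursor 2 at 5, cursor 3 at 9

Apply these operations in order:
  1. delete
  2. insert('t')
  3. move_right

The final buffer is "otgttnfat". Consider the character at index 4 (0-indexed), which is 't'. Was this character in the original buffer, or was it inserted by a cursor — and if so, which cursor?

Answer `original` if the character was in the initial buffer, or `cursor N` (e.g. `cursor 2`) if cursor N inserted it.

Answer: cursor 2

Derivation:
After op 1 (delete): buffer="ogtnfa" (len 6), cursors c1@1 c2@3 c3@6, authorship ......
After op 2 (insert('t')): buffer="otgttnfat" (len 9), cursors c1@2 c2@5 c3@9, authorship .1..2...3
After op 3 (move_right): buffer="otgttnfat" (len 9), cursors c1@3 c2@6 c3@9, authorship .1..2...3
Authorship (.=original, N=cursor N): . 1 . . 2 . . . 3
Index 4: author = 2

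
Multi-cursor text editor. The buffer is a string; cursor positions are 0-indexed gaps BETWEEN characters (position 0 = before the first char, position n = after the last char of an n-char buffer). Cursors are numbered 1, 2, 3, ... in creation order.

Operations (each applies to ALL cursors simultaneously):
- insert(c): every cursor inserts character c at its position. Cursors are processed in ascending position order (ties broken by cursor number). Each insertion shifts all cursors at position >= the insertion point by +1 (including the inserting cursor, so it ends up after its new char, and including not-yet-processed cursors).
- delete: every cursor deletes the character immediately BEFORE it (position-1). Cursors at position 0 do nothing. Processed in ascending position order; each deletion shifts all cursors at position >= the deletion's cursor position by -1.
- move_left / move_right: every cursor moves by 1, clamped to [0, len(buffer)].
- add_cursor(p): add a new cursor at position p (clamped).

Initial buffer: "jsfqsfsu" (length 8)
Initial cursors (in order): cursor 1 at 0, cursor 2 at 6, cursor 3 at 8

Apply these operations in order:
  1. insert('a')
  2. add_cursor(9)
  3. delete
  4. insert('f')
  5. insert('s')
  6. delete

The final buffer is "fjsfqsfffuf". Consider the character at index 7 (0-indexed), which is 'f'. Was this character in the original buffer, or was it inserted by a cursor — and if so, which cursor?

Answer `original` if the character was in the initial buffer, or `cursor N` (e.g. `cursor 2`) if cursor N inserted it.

After op 1 (insert('a')): buffer="ajsfqsfasua" (len 11), cursors c1@1 c2@8 c3@11, authorship 1......2..3
After op 2 (add_cursor(9)): buffer="ajsfqsfasua" (len 11), cursors c1@1 c2@8 c4@9 c3@11, authorship 1......2..3
After op 3 (delete): buffer="jsfqsfu" (len 7), cursors c1@0 c2@6 c4@6 c3@7, authorship .......
After op 4 (insert('f')): buffer="fjsfqsfffuf" (len 11), cursors c1@1 c2@9 c4@9 c3@11, authorship 1......24.3
After op 5 (insert('s')): buffer="fsjsfqsfffssufs" (len 15), cursors c1@2 c2@12 c4@12 c3@15, authorship 11......2424.33
After op 6 (delete): buffer="fjsfqsfffuf" (len 11), cursors c1@1 c2@9 c4@9 c3@11, authorship 1......24.3
Authorship (.=original, N=cursor N): 1 . . . . . . 2 4 . 3
Index 7: author = 2

Answer: cursor 2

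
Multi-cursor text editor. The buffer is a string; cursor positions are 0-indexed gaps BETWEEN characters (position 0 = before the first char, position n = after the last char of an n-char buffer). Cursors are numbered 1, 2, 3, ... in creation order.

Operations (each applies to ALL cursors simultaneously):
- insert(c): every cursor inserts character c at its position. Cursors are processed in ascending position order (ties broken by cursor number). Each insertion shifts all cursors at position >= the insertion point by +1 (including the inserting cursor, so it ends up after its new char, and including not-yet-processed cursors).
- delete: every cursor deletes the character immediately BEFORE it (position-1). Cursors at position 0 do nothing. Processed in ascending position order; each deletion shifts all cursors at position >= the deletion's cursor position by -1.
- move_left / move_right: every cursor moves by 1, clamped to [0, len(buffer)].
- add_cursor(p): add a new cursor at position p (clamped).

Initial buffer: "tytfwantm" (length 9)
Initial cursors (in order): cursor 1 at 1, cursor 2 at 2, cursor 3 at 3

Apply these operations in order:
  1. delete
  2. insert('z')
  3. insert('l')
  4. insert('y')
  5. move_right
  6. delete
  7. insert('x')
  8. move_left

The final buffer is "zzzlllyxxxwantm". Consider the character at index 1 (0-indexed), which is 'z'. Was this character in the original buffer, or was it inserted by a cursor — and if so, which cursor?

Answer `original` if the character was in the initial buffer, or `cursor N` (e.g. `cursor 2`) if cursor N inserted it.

Answer: cursor 2

Derivation:
After op 1 (delete): buffer="fwantm" (len 6), cursors c1@0 c2@0 c3@0, authorship ......
After op 2 (insert('z')): buffer="zzzfwantm" (len 9), cursors c1@3 c2@3 c3@3, authorship 123......
After op 3 (insert('l')): buffer="zzzlllfwantm" (len 12), cursors c1@6 c2@6 c3@6, authorship 123123......
After op 4 (insert('y')): buffer="zzzlllyyyfwantm" (len 15), cursors c1@9 c2@9 c3@9, authorship 123123123......
After op 5 (move_right): buffer="zzzlllyyyfwantm" (len 15), cursors c1@10 c2@10 c3@10, authorship 123123123......
After op 6 (delete): buffer="zzzlllywantm" (len 12), cursors c1@7 c2@7 c3@7, authorship 1231231.....
After op 7 (insert('x')): buffer="zzzlllyxxxwantm" (len 15), cursors c1@10 c2@10 c3@10, authorship 1231231123.....
After op 8 (move_left): buffer="zzzlllyxxxwantm" (len 15), cursors c1@9 c2@9 c3@9, authorship 1231231123.....
Authorship (.=original, N=cursor N): 1 2 3 1 2 3 1 1 2 3 . . . . .
Index 1: author = 2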